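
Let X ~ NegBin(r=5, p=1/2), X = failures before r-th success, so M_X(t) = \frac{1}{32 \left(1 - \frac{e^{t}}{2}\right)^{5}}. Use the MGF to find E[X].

To find E[X], compute M^(1)(0):
M^(1)(t) = \frac{5 e^{t}}{64 \left(1 - \frac{e^{t}}{2}\right)^{6}}
M^(1)(0) = 5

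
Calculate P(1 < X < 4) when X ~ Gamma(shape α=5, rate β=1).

P(1 < X < 4) = ∫_{1}^{4} f(x) dx
where f(x) = \frac{x^{4} e^{- x}}{24}
= \frac{-824 + 65 e^{3}}{24 e^{4}}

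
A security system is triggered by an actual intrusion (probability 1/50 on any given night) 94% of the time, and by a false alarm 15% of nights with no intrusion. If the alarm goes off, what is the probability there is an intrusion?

Let D = the rare event, + = positive/flagged.
P(D) = 1/50
P(+|D) = 94/100 = 47/50
P(+|D') = 15/100 = 3/20
P(+) = P(+|D)P(D) + P(+|D')P(D')
     = \frac{47}{50} × \frac{1}{50} + \frac{3}{20} × \frac{49}{50}
     = \frac{829}{5000}
P(D|+) = P(+|D)P(D)/P(+) = \frac{94}{829}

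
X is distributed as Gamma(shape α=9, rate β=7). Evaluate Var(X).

For X ~ Gamma(shape α=9, rate β=7):
Var(X) = \frac{9}{49}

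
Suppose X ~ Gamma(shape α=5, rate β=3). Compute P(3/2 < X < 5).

P(3/2 < X < 5) = ∫_{3/2}^{5} f(x) dx
where f(x) = \frac{81 x^{4} e^{- 3 x}}{8}
= - \frac{22403}{8 e^{15}} + \frac{6131}{128 e^{\frac{9}{2}}}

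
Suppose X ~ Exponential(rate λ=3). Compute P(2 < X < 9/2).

P(2 < X < 9/2) = ∫_{2}^{9/2} f(x) dx
where f(x) = 3 e^{- 3 x}
= - \frac{1}{e^{\frac{27}{2}}} + e^{-6}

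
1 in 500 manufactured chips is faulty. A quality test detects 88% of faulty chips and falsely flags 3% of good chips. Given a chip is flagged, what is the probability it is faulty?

Let D = the rare event, + = positive/flagged.
P(D) = 1/500
P(+|D) = 88/100 = 22/25
P(+|D') = 3/100
P(+) = P(+|D)P(D) + P(+|D')P(D')
     = \frac{22}{25} × \frac{1}{500} + \frac{3}{100} × \frac{499}{500}
     = \frac{317}{10000}
P(D|+) = P(+|D)P(D)/P(+) = \frac{88}{1585}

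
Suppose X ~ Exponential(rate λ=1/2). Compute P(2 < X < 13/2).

P(2 < X < 13/2) = ∫_{2}^{13/2} f(x) dx
where f(x) = \frac{e^{- \frac{x}{2}}}{2}
= - \frac{1}{e^{\frac{13}{4}}} + e^{-1}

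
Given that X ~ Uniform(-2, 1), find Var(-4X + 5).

For X ~ Uniform(-2, 1):
Var(X) = \frac{3}{4}
Var(-4X + 5) = (-4)² × Var(X) = 16 × \frac{3}{4} = 12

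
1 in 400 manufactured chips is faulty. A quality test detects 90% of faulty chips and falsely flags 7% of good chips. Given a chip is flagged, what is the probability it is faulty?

Let D = the rare event, + = positive/flagged.
P(D) = 1/400
P(+|D) = 90/100 = 9/10
P(+|D') = 7/100
P(+) = P(+|D)P(D) + P(+|D')P(D')
     = \frac{9}{10} × \frac{1}{400} + \frac{7}{100} × \frac{399}{400}
     = \frac{2883}{40000}
P(D|+) = P(+|D)P(D)/P(+) = \frac{30}{961}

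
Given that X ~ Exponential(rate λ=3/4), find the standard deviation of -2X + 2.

For X ~ Exponential(rate λ=3/4):
Var(X) = \frac{16}{9}
SD(X) = √(Var(X)) = √(\frac{16}{9}) = \frac{4}{3}
SD(-2X + 2) = |-2| × SD(X) = 2 × \frac{4}{3} = \frac{8}{3}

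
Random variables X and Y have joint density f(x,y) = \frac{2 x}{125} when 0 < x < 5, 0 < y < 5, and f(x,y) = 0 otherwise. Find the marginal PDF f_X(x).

f_X(x) = ∫_0^5 f(x,y) dy
= ∫_0^5 \frac{2 x}{125} dy
= \frac{2 x}{25} for 0 < x < 5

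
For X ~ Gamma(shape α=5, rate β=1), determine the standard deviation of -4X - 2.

For X ~ Gamma(shape α=5, rate β=1):
Var(X) = 5
SD(X) = √(Var(X)) = √(5) = \sqrt{5}
SD(-4X - 2) = |-4| × SD(X) = 4 × \sqrt{5} = 4 \sqrt{5}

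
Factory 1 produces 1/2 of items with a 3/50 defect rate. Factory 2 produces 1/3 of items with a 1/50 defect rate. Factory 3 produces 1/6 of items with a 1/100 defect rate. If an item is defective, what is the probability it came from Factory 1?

Using Bayes' theorem:
P(F1) = 1/2, P(D|F1) = 3/50
P(F2) = 1/3, P(D|F2) = 1/50
P(F3) = 1/6, P(D|F3) = 1/100
P(D) = P(D|F1)P(F1) + P(D|F2)P(F2) + P(D|F3)P(F3)
     = \frac{23}{600}
P(F1|D) = P(D|F1)P(F1) / P(D)
= \frac{18}{23}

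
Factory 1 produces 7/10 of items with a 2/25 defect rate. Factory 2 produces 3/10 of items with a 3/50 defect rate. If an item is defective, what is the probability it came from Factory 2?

Using Bayes' theorem:
P(F1) = 7/10, P(D|F1) = 2/25
P(F2) = 3/10, P(D|F2) = 3/50
P(D) = P(D|F1)P(F1) + P(D|F2)P(F2)
     = \frac{37}{500}
P(F2|D) = P(D|F2)P(F2) / P(D)
= \frac{9}{37}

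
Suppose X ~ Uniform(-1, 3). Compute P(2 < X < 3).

P(2 < X < 3) = ∫_{2}^{3} f(x) dx
where f(x) = \frac{1}{4}
= \frac{1}{4}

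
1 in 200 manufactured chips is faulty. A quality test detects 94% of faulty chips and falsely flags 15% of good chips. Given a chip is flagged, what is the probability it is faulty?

Let D = the rare event, + = positive/flagged.
P(D) = 1/200
P(+|D) = 94/100 = 47/50
P(+|D') = 15/100 = 3/20
P(+) = P(+|D)P(D) + P(+|D')P(D')
     = \frac{47}{50} × \frac{1}{200} + \frac{3}{20} × \frac{199}{200}
     = \frac{3079}{20000}
P(D|+) = P(+|D)P(D)/P(+) = \frac{94}{3079}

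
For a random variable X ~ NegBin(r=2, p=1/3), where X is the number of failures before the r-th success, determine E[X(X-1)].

E[X(X-1)] = E[X² - X] = E[X²] - E[X]
E[X] = 4
E[X²] = Var(X) + (E[X])² = 12 + (4)² = 28
E[X(X-1)] = 28 - 4 = 24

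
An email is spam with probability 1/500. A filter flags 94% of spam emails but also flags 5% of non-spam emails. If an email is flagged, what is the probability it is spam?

Let D = the rare event, + = positive/flagged.
P(D) = 1/500
P(+|D) = 94/100 = 47/50
P(+|D') = 5/100 = 1/20
P(+) = P(+|D)P(D) + P(+|D')P(D')
     = \frac{47}{50} × \frac{1}{500} + \frac{1}{20} × \frac{499}{500}
     = \frac{2589}{50000}
P(D|+) = P(+|D)P(D)/P(+) = \frac{94}{2589}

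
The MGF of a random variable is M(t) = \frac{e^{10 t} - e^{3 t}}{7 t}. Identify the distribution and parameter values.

The MGF M(t) = \frac{e^{10 t} - e^{3 t}}{7 t} is the standard form for the Uniform distribution.
Comparing with the known MGF formula identifies: Uniform(3, 10)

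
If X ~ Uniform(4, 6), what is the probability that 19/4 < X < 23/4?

P(19/4 < X < 23/4) = ∫_{19/4}^{23/4} f(x) dx
where f(x) = \frac{1}{2}
= \frac{1}{2}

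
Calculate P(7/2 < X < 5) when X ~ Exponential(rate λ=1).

P(7/2 < X < 5) = ∫_{7/2}^{5} f(x) dx
where f(x) = e^{- x}
= - \frac{1}{e^{5}} + e^{- \frac{7}{2}}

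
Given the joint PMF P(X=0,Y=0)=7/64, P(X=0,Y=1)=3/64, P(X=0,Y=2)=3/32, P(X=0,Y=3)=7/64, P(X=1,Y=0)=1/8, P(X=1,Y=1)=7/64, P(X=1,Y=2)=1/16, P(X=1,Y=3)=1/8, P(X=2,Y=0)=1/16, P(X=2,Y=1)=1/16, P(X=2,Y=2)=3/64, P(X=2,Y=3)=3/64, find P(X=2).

P(X=2) = P(X=2,Y=0) + P(X=2,Y=1) + P(X=2,Y=2) + P(X=2,Y=3)
= 1/16 + 1/16 + 3/64 + 3/64
= 7/32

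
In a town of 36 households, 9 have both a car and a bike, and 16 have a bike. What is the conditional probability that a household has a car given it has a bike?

P(A ∩ B) = 9/36 = 1/4
P(B) = 16/36 = 4/9
P(A|B) = P(A ∩ B) / P(B) = (1/4) / (4/9) = 9/16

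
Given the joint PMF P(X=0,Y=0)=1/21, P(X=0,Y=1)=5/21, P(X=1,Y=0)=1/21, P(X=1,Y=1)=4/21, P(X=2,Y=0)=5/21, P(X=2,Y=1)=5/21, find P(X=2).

P(X=2) = P(X=2,Y=0) + P(X=2,Y=1)
= 5/21 + 5/21
= 10/21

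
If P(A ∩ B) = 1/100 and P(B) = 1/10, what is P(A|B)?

P(A|B) = P(A ∩ B) / P(B)
= (1/100) / (1/10)
= 1/10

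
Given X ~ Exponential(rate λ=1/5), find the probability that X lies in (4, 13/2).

P(4 < X < 13/2) = ∫_{4}^{13/2} f(x) dx
where f(x) = \frac{e^{- \frac{x}{5}}}{5}
= - \frac{1}{e^{\frac{13}{10}}} + e^{- \frac{4}{5}}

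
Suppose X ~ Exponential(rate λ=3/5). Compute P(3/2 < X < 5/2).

P(3/2 < X < 5/2) = ∫_{3/2}^{5/2} f(x) dx
where f(x) = \frac{3 e^{- \frac{3 x}{5}}}{5}
= - \frac{1}{e^{\frac{3}{2}}} + e^{- \frac{9}{10}}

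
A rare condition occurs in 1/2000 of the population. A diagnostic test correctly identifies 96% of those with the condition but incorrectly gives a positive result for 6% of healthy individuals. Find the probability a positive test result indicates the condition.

Let D = the rare event, + = positive/flagged.
P(D) = 1/2000
P(+|D) = 96/100 = 24/25
P(+|D') = 6/100 = 3/50
P(+) = P(+|D)P(D) + P(+|D')P(D')
     = \frac{24}{25} × \frac{1}{2000} + \frac{3}{50} × \frac{1999}{2000}
     = \frac{1209}{20000}
P(D|+) = P(+|D)P(D)/P(+) = \frac{16}{2015}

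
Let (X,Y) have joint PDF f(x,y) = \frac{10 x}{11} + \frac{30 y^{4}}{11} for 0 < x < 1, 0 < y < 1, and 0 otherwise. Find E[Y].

E[Y] = ∫_0^1 ∫_0^1 y × f(x,y) dx dy
= \frac{15}{22}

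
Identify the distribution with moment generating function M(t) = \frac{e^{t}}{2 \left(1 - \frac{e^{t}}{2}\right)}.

The MGF M(t) = \frac{e^{t}}{2 \left(1 - \frac{e^{t}}{2}\right)} is the standard form for the Geometric distribution.
Comparing with the known MGF formula identifies: Geometric(p=1/2), X = trial number of first success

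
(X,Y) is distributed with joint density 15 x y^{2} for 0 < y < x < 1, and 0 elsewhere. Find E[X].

f_X(x) = ∫_0^x 15 x y^{2} dy = 5 x^{4}
E[X] = ∫_0^1 x × (5 x^{4}) dx = \frac{5}{6}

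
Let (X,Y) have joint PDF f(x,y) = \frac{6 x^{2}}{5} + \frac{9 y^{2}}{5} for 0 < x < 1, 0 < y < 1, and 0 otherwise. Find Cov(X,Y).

E[XY] = ∫∫ xy × f(x,y) dx dy = \frac{3}{8}
E[X] = \frac{3}{5}
E[Y] = \frac{13}{20}
Cov(X,Y) = E[XY] - E[X]E[Y] = - \frac{3}{200}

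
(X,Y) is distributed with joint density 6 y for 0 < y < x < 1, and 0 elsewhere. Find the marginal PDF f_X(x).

f_X(x) = ∫_0^x 6 y dy = 3 x^{2}
for 0 < x < 1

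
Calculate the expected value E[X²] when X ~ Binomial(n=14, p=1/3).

Using the identity E[X²] = Var(X) + (E[X])²:
E[X] = \frac{14}{3}
Var(X) = \frac{28}{9}
E[X²] = \frac{28}{9} + (\frac{14}{3})²
= \frac{224}{9}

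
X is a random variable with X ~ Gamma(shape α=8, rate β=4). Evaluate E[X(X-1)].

E[X(X-1)] = E[X² - X] = E[X²] - E[X]
E[X] = 2
E[X²] = Var(X) + (E[X])² = \frac{1}{2} + (2)² = \frac{9}{2}
E[X(X-1)] = \frac{9}{2} - 2 = \frac{5}{2}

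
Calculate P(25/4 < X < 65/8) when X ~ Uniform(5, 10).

P(25/4 < X < 65/8) = ∫_{25/4}^{65/8} f(x) dx
where f(x) = \frac{1}{5}
= \frac{3}{8}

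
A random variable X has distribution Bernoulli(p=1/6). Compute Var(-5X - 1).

For X ~ Bernoulli(p=1/6):
Var(X) = \frac{5}{36}
Var(-5X - 1) = (-5)² × Var(X) = 25 × \frac{5}{36} = \frac{125}{36}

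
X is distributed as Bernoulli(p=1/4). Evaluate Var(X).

For X ~ Bernoulli(p=1/4):
Var(X) = \frac{3}{16}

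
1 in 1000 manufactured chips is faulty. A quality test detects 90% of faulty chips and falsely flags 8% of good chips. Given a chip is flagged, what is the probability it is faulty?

Let D = the rare event, + = positive/flagged.
P(D) = 1/1000
P(+|D) = 90/100 = 9/10
P(+|D') = 8/100 = 2/25
P(+) = P(+|D)P(D) + P(+|D')P(D')
     = \frac{9}{10} × \frac{1}{1000} + \frac{2}{25} × \frac{999}{1000}
     = \frac{4041}{50000}
P(D|+) = P(+|D)P(D)/P(+) = \frac{5}{449}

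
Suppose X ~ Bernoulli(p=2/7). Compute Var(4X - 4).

For X ~ Bernoulli(p=2/7):
Var(X) = \frac{10}{49}
Var(4X - 4) = (4)² × Var(X) = 16 × \frac{10}{49} = \frac{160}{49}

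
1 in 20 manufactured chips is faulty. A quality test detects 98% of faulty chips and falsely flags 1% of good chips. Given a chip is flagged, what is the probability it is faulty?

Let D = the rare event, + = positive/flagged.
P(D) = 1/20
P(+|D) = 98/100 = 49/50
P(+|D') = 1/100
P(+) = P(+|D)P(D) + P(+|D')P(D')
     = \frac{49}{50} × \frac{1}{20} + \frac{1}{100} × \frac{19}{20}
     = \frac{117}{2000}
P(D|+) = P(+|D)P(D)/P(+) = \frac{98}{117}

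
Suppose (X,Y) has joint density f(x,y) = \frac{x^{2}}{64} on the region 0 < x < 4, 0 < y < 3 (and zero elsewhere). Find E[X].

f_X(x) = ∫_0^3 \frac{x^{2}}{64} dy = \frac{3 x^{2}}{64}
E[X] = ∫_0^4 x × (\frac{3 x^{2}}{64}) dx = 3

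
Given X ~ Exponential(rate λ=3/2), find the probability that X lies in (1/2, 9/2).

P(1/2 < X < 9/2) = ∫_{1/2}^{9/2} f(x) dx
where f(x) = \frac{3 e^{- \frac{3 x}{2}}}{2}
= - \frac{1 - e^{6}}{e^{\frac{27}{4}}}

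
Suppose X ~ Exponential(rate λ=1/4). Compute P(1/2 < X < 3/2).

P(1/2 < X < 3/2) = ∫_{1/2}^{3/2} f(x) dx
where f(x) = \frac{e^{- \frac{x}{4}}}{4}
= - \frac{1 - e^{\frac{1}{4}}}{e^{\frac{3}{8}}}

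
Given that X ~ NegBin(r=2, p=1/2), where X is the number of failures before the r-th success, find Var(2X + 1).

For X ~ NegBin(r=2, p=1/2), where X is the number of failures before the r-th success:
Var(X) = 4
Var(2X + 1) = (2)² × Var(X) = 4 × 4 = 16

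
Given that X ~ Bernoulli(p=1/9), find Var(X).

For X ~ Bernoulli(p=1/9):
Var(X) = \frac{8}{81}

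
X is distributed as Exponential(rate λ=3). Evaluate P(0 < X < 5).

P(0 < X < 5) = ∫_{0}^{5} f(x) dx
where f(x) = 3 e^{- 3 x}
= 1 - e^{-15}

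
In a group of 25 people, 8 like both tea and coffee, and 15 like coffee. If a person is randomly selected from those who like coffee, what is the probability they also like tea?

P(A ∩ B) = 8/25
P(B) = 15/25 = 3/5
P(A|B) = P(A ∩ B) / P(B) = (8/25) / (3/5) = 8/15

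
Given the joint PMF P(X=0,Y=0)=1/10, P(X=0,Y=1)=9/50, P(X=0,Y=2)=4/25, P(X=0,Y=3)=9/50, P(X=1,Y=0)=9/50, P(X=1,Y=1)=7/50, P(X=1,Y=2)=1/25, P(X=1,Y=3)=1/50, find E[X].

First find marginal of X:
P(X=0) = 31/50
P(X=1) = 19/50
E[X] = 0 × 31/50 + 1 × 19/50 = 19/50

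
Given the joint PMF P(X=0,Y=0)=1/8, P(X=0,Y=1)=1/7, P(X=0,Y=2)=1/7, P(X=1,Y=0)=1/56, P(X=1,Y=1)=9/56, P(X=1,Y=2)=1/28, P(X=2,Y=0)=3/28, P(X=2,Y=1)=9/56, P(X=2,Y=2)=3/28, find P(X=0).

P(X=0) = P(X=0,Y=0) + P(X=0,Y=1) + P(X=0,Y=2)
= 1/8 + 1/7 + 1/7
= 23/56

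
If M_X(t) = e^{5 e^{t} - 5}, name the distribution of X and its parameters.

The MGF M(t) = e^{5 e^{t} - 5} is the standard form for the Poisson distribution.
Comparing with the known MGF formula identifies: Poisson(λ=5)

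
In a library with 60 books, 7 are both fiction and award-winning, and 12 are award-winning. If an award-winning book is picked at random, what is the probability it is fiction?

P(A ∩ B) = 7/60
P(B) = 12/60 = 1/5
P(A|B) = P(A ∩ B) / P(B) = (7/60) / (1/5) = 7/12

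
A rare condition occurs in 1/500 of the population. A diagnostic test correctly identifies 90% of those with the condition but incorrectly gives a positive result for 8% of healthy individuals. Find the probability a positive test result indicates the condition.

Let D = the rare event, + = positive/flagged.
P(D) = 1/500
P(+|D) = 90/100 = 9/10
P(+|D') = 8/100 = 2/25
P(+) = P(+|D)P(D) + P(+|D')P(D')
     = \frac{9}{10} × \frac{1}{500} + \frac{2}{25} × \frac{499}{500}
     = \frac{2041}{25000}
P(D|+) = P(+|D)P(D)/P(+) = \frac{45}{2041}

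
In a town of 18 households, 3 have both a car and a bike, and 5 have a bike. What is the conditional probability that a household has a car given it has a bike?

P(A ∩ B) = 3/18 = 1/6
P(B) = 5/18
P(A|B) = P(A ∩ B) / P(B) = (1/6) / (5/18) = 3/5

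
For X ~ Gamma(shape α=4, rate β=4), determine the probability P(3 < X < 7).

P(3 < X < 7) = ∫_{3}^{7} f(x) dx
where f(x) = \frac{128 x^{3} e^{- 4 x}}{3}
= \frac{-12239 + 1119 e^{16}}{3 e^{28}}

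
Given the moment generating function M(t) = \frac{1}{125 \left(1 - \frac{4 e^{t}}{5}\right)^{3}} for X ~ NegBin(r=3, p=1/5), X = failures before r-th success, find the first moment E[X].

To find E[X], compute M^(1)(0):
M^(1)(t) = \frac{12 e^{t}}{625 \left(1 - \frac{4 e^{t}}{5}\right)^{4}}
M^(1)(0) = 12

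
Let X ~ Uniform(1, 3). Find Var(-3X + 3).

For X ~ Uniform(1, 3):
Var(X) = \frac{1}{3}
Var(-3X + 3) = (-3)² × Var(X) = 9 × \frac{1}{3} = 3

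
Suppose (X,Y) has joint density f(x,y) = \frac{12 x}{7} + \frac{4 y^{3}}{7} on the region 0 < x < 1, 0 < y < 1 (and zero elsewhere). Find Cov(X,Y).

E[XY] = ∫∫ xy × f(x,y) dx dy = \frac{12}{35}
E[X] = \frac{9}{14}
E[Y] = \frac{19}{35}
Cov(X,Y) = E[XY] - E[X]E[Y] = - \frac{3}{490}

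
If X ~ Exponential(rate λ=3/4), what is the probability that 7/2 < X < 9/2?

P(7/2 < X < 9/2) = ∫_{7/2}^{9/2} f(x) dx
where f(x) = \frac{3 e^{- \frac{3 x}{4}}}{4}
= - \frac{1 - e^{\frac{3}{4}}}{e^{\frac{27}{8}}}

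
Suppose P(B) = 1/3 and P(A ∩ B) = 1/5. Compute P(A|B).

P(A|B) = P(A ∩ B) / P(B)
= (1/5) / (1/3)
= 3/5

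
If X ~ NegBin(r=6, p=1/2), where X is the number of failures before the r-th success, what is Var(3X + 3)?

For X ~ NegBin(r=6, p=1/2), where X is the number of failures before the r-th success:
Var(X) = 12
Var(3X + 3) = (3)² × Var(X) = 9 × 12 = 108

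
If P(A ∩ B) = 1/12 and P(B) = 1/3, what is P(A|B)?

P(A|B) = P(A ∩ B) / P(B)
= (1/12) / (1/3)
= 1/4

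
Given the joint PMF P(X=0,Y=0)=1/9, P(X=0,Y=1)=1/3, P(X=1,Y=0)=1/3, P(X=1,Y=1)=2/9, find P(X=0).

P(X=0) = P(X=0,Y=0) + P(X=0,Y=1)
= 1/9 + 1/3
= 4/9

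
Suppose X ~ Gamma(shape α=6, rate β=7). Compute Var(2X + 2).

For X ~ Gamma(shape α=6, rate β=7):
Var(X) = \frac{6}{49}
Var(2X + 2) = (2)² × Var(X) = 4 × \frac{6}{49} = \frac{24}{49}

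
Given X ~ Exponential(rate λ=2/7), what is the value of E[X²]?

Using the identity E[X²] = Var(X) + (E[X])²:
E[X] = \frac{7}{2}
Var(X) = \frac{49}{4}
E[X²] = \frac{49}{4} + (\frac{7}{2})²
= \frac{49}{2}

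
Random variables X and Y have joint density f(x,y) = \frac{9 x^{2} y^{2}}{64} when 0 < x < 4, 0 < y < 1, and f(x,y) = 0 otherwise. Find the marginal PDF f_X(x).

f_X(x) = ∫_0^1 f(x,y) dy
= ∫_0^1 \frac{9 x^{2} y^{2}}{64} dy
= \frac{3 x^{2}}{64} for 0 < x < 4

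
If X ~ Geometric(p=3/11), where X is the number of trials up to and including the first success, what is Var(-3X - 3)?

For X ~ Geometric(p=3/11), where X is the number of trials up to and including the first success:
Var(X) = \frac{88}{9}
Var(-3X - 3) = (-3)² × Var(X) = 9 × \frac{88}{9} = 88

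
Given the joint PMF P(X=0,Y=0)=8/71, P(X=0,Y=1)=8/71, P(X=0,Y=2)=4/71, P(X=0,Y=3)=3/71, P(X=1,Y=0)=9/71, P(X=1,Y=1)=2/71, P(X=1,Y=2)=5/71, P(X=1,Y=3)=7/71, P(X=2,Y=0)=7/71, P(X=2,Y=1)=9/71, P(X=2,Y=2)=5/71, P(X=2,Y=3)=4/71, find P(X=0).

P(X=0) = P(X=0,Y=0) + P(X=0,Y=1) + P(X=0,Y=2) + P(X=0,Y=3)
= 8/71 + 8/71 + 4/71 + 3/71
= 23/71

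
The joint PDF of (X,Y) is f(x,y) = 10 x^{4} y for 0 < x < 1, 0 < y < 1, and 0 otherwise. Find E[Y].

E[Y] = ∫_0^1 ∫_0^1 y × f(x,y) dx dy
= \frac{2}{3}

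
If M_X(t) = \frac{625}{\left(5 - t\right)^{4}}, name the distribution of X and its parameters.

The MGF M(t) = \frac{625}{\left(5 - t\right)^{4}} is the standard form for the Gamma distribution.
Comparing with the known MGF formula identifies: Gamma(shape α=4, rate β=5)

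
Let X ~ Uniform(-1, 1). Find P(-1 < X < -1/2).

P(-1 < X < -1/2) = ∫_{-1}^{-1/2} f(x) dx
where f(x) = \frac{1}{2}
= \frac{1}{4}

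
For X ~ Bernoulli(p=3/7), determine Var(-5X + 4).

For X ~ Bernoulli(p=3/7):
Var(X) = \frac{12}{49}
Var(-5X + 4) = (-5)² × Var(X) = 25 × \frac{12}{49} = \frac{300}{49}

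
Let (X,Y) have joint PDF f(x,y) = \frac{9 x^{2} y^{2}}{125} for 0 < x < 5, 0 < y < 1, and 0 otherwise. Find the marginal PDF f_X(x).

f_X(x) = ∫_0^1 f(x,y) dy
= ∫_0^1 \frac{9 x^{2} y^{2}}{125} dy
= \frac{3 x^{2}}{125} for 0 < x < 5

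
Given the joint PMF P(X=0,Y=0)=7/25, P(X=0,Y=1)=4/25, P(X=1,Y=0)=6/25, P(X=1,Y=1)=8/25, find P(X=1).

P(X=1) = P(X=1,Y=0) + P(X=1,Y=1)
= 6/25 + 8/25
= 14/25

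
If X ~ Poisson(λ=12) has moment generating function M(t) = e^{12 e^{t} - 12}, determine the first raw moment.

To find E[X], compute M^(1)(0):
M^(1)(t) = 12 e^{t} e^{12 e^{t} - 12}
M^(1)(0) = 12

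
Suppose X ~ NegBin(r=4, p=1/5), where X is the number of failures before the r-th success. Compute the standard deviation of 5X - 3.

For X ~ NegBin(r=4, p=1/5), where X is the number of failures before the r-th success:
Var(X) = 80
SD(X) = √(Var(X)) = √(80) = 4 \sqrt{5}
SD(5X - 3) = |5| × SD(X) = 5 × 4 \sqrt{5} = 20 \sqrt{5}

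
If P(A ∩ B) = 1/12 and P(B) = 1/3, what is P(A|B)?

P(A|B) = P(A ∩ B) / P(B)
= (1/12) / (1/3)
= 1/4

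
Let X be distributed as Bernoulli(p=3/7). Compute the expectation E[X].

For X ~ Bernoulli(p=3/7), the expected value is:
E[X] = \frac{3}{7}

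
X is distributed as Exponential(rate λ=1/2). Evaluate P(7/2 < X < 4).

P(7/2 < X < 4) = ∫_{7/2}^{4} f(x) dx
where f(x) = \frac{e^{- \frac{x}{2}}}{2}
= - \frac{1}{e^{2}} + e^{- \frac{7}{4}}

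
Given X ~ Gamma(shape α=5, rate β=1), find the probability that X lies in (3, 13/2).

P(3 < X < 13/2) = ∫_{3}^{13/2} f(x) dx
where f(x) = \frac{x^{4} e^{- x}}{24}
= - \frac{19043}{128 e^{\frac{13}{2}}} + \frac{131}{8 e^{3}}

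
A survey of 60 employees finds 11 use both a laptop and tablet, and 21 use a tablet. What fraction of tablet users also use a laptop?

P(A ∩ B) = 11/60
P(B) = 21/60 = 7/20
P(A|B) = P(A ∩ B) / P(B) = (11/60) / (7/20) = 11/21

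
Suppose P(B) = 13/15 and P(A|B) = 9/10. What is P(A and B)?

By definition, P(A|B) = P(A ∩ B) / P(B)
So P(A ∩ B) = P(A|B) × P(B)
= 9/10 × 13/15
= 39/50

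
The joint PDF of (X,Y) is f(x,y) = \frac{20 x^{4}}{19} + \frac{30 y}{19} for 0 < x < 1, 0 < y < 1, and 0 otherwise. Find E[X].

E[X] = ∫_0^1 ∫_0^1 x × f(x,y) dy dx
= ∫_0^1 ∫_0^1 x × (\frac{20 x^{4}}{19} + \frac{30 y}{19}) dy dx
= \frac{65}{114}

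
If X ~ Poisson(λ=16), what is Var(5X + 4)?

For X ~ Poisson(λ=16):
Var(X) = 16
Var(5X + 4) = (5)² × Var(X) = 25 × 16 = 400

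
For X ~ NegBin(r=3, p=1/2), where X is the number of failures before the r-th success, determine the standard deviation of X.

For X ~ NegBin(r=3, p=1/2), where X is the number of failures before the r-th success:
Var(X) = 6
SD(X) = √(Var(X)) = √(6) = \sqrt{6}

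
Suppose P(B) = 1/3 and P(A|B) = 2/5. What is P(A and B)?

By definition, P(A|B) = P(A ∩ B) / P(B)
So P(A ∩ B) = P(A|B) × P(B)
= 2/5 × 1/3
= 2/15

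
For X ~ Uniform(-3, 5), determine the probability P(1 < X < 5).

P(1 < X < 5) = ∫_{1}^{5} f(x) dx
where f(x) = \frac{1}{8}
= \frac{1}{2}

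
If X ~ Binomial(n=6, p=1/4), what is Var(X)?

For X ~ Binomial(n=6, p=1/4):
Var(X) = \frac{9}{8}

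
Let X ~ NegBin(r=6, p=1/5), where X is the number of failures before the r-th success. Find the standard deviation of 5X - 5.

For X ~ NegBin(r=6, p=1/5), where X is the number of failures before the r-th success:
Var(X) = 120
SD(X) = √(Var(X)) = √(120) = 2 \sqrt{30}
SD(5X - 5) = |5| × SD(X) = 5 × 2 \sqrt{30} = 10 \sqrt{30}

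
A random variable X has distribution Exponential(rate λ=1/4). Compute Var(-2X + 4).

For X ~ Exponential(rate λ=1/4):
Var(X) = 16
Var(-2X + 4) = (-2)² × Var(X) = 4 × 16 = 64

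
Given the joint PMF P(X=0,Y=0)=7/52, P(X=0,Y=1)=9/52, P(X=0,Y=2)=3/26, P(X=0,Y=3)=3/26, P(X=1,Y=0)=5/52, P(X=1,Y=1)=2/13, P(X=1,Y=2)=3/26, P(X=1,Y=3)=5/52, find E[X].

First find marginal of X:
P(X=0) = 7/13
P(X=1) = 6/13
E[X] = 0 × 7/13 + 1 × 6/13 = 6/13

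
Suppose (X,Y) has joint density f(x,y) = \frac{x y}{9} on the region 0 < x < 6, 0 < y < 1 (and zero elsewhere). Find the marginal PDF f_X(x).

f_X(x) = ∫_0^1 f(x,y) dy
= ∫_0^1 \frac{x y}{9} dy
= \frac{x}{18} for 0 < x < 6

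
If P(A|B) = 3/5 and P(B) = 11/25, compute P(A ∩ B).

By definition, P(A|B) = P(A ∩ B) / P(B)
So P(A ∩ B) = P(A|B) × P(B)
= 3/5 × 11/25
= 33/125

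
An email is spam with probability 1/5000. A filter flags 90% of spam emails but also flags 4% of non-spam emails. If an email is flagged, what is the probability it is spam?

Let D = the rare event, + = positive/flagged.
P(D) = 1/5000
P(+|D) = 90/100 = 9/10
P(+|D') = 4/100 = 1/25
P(+) = P(+|D)P(D) + P(+|D')P(D')
     = \frac{9}{10} × \frac{1}{5000} + \frac{1}{25} × \frac{4999}{5000}
     = \frac{10043}{250000}
P(D|+) = P(+|D)P(D)/P(+) = \frac{45}{10043}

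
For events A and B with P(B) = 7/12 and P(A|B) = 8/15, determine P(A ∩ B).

By definition, P(A|B) = P(A ∩ B) / P(B)
So P(A ∩ B) = P(A|B) × P(B)
= 8/15 × 7/12
= 14/45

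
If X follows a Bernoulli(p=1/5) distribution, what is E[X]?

For X ~ Bernoulli(p=1/5), the expected value is:
E[X] = \frac{1}{5}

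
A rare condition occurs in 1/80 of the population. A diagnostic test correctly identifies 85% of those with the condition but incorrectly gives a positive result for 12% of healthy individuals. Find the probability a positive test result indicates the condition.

Let D = the rare event, + = positive/flagged.
P(D) = 1/80
P(+|D) = 85/100 = 17/20
P(+|D') = 12/100 = 3/25
P(+) = P(+|D)P(D) + P(+|D')P(D')
     = \frac{17}{20} × \frac{1}{80} + \frac{3}{25} × \frac{79}{80}
     = \frac{1033}{8000}
P(D|+) = P(+|D)P(D)/P(+) = \frac{85}{1033}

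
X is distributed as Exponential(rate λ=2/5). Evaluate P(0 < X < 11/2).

P(0 < X < 11/2) = ∫_{0}^{11/2} f(x) dx
where f(x) = \frac{2 e^{- \frac{2 x}{5}}}{5}
= 1 - e^{- \frac{11}{5}}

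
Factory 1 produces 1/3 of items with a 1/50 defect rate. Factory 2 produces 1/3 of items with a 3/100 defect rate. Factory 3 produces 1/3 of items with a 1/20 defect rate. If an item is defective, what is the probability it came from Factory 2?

Using Bayes' theorem:
P(F1) = 1/3, P(D|F1) = 1/50
P(F2) = 1/3, P(D|F2) = 3/100
P(F3) = 1/3, P(D|F3) = 1/20
P(D) = P(D|F1)P(F1) + P(D|F2)P(F2) + P(D|F3)P(F3)
     = \frac{1}{30}
P(F2|D) = P(D|F2)P(F2) / P(D)
= \frac{3}{10}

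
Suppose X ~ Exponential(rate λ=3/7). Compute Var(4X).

For X ~ Exponential(rate λ=3/7):
Var(X) = \frac{49}{9}
Var(4X) = (4)² × Var(X) = 16 × \frac{49}{9} = \frac{784}{9}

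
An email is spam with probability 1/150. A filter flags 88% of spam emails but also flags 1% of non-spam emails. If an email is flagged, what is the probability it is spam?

Let D = the rare event, + = positive/flagged.
P(D) = 1/150
P(+|D) = 88/100 = 22/25
P(+|D') = 1/100
P(+) = P(+|D)P(D) + P(+|D')P(D')
     = \frac{22}{25} × \frac{1}{150} + \frac{1}{100} × \frac{149}{150}
     = \frac{79}{5000}
P(D|+) = P(+|D)P(D)/P(+) = \frac{88}{237}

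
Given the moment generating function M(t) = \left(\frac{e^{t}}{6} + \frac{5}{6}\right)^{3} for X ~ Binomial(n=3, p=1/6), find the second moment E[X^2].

To find E[X^2], compute M^(2)(0):
M^(1)(t) = \frac{\left(\frac{e^{t}}{6} + \frac{5}{6}\right)^{2} e^{t}}{2}
M^(2)(t) = \frac{\left(\frac{e^{t}}{6} + \frac{5}{6}\right)^{2} e^{t}}{2} + \frac{\left(\frac{e^{t}}{6} + \frac{5}{6}\right) e^{2 t}}{6}
M^(2)(0) = \frac{2}{3}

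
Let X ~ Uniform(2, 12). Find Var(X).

For X ~ Uniform(2, 12):
Var(X) = \frac{25}{3}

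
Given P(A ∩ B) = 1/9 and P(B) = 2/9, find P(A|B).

P(A|B) = P(A ∩ B) / P(B)
= (1/9) / (2/9)
= 1/2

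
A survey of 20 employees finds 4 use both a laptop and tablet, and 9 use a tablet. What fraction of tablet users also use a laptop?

P(A ∩ B) = 4/20 = 1/5
P(B) = 9/20
P(A|B) = P(A ∩ B) / P(B) = (1/5) / (9/20) = 4/9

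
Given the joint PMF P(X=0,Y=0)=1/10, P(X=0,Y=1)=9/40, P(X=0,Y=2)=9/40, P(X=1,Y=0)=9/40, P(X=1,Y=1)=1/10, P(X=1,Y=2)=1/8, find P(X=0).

P(X=0) = P(X=0,Y=0) + P(X=0,Y=1) + P(X=0,Y=2)
= 1/10 + 9/40 + 9/40
= 11/20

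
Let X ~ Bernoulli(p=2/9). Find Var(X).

For X ~ Bernoulli(p=2/9):
Var(X) = \frac{14}{81}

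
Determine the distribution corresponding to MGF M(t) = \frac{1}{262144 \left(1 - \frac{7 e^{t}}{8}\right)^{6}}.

The MGF M(t) = \frac{1}{262144 \left(1 - \frac{7 e^{t}}{8}\right)^{6}} is the standard form for the NegativeBinomial distribution.
Comparing with the known MGF formula identifies: NegBin(r=6, p=1/8), X = failures before r-th success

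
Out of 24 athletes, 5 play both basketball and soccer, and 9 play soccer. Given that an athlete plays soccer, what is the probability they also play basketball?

P(A ∩ B) = 5/24
P(B) = 9/24 = 3/8
P(A|B) = P(A ∩ B) / P(B) = (5/24) / (3/8) = 5/9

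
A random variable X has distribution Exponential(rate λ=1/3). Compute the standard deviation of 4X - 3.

For X ~ Exponential(rate λ=1/3):
Var(X) = 9
SD(X) = √(Var(X)) = √(9) = 3
SD(4X - 3) = |4| × SD(X) = 4 × 3 = 12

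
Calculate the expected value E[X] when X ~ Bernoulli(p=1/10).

For X ~ Bernoulli(p=1/10), the expected value is:
E[X] = \frac{1}{10}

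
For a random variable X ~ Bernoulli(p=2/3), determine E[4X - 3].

For X ~ Bernoulli(p=2/3):
E[X] = \frac{2}{3}
E[4X - 3] = 4 × E[X] - 3 = - \frac{1}{3}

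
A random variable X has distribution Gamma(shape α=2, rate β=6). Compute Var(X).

For X ~ Gamma(shape α=2, rate β=6):
Var(X) = \frac{1}{18}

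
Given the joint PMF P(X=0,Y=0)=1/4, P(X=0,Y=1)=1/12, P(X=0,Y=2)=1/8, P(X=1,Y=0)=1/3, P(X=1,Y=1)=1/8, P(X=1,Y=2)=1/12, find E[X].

First find marginal of X:
P(X=0) = 11/24
P(X=1) = 13/24
E[X] = 0 × 11/24 + 1 × 13/24 = 13/24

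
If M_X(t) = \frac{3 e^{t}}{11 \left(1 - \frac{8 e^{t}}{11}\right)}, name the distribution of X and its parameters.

The MGF M(t) = \frac{3 e^{t}}{11 \left(1 - \frac{8 e^{t}}{11}\right)} is the standard form for the Geometric distribution.
Comparing with the known MGF formula identifies: Geometric(p=3/11), X = trial number of first success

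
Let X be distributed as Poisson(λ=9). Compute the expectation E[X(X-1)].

E[X(X-1)] = E[X² - X] = E[X²] - E[X]
E[X] = 9
E[X²] = Var(X) + (E[X])² = 9 + (9)² = 90
E[X(X-1)] = 90 - 9 = 81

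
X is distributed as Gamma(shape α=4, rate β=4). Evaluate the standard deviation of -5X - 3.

For X ~ Gamma(shape α=4, rate β=4):
Var(X) = \frac{1}{4}
SD(X) = √(Var(X)) = √(\frac{1}{4}) = \frac{1}{2}
SD(-5X - 3) = |-5| × SD(X) = 5 × \frac{1}{2} = \frac{5}{2}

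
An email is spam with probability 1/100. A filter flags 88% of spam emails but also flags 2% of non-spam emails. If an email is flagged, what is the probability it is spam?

Let D = the rare event, + = positive/flagged.
P(D) = 1/100
P(+|D) = 88/100 = 22/25
P(+|D') = 2/100 = 1/50
P(+) = P(+|D)P(D) + P(+|D')P(D')
     = \frac{22}{25} × \frac{1}{100} + \frac{1}{50} × \frac{99}{100}
     = \frac{143}{5000}
P(D|+) = P(+|D)P(D)/P(+) = \frac{4}{13}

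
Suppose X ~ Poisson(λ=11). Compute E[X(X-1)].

E[X(X-1)] = E[X² - X] = E[X²] - E[X]
E[X] = 11
E[X²] = Var(X) + (E[X])² = 11 + (11)² = 132
E[X(X-1)] = 132 - 11 = 121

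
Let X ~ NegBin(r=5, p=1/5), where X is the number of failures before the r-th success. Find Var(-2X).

For X ~ NegBin(r=5, p=1/5), where X is the number of failures before the r-th success:
Var(X) = 100
Var(-2X) = (-2)² × Var(X) = 4 × 100 = 400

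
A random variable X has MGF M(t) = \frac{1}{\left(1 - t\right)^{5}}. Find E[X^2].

To find E[X^2], compute M^(2)(0):
M^(1)(t) = \frac{5}{\left(1 - t\right)^{6}}
M^(2)(t) = \frac{30}{\left(1 - t\right)^{7}}
M^(2)(0) = 30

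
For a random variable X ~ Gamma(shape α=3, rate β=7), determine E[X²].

Using the identity E[X²] = Var(X) + (E[X])²:
E[X] = \frac{3}{7}
Var(X) = \frac{3}{49}
E[X²] = \frac{3}{49} + (\frac{3}{7})²
= \frac{12}{49}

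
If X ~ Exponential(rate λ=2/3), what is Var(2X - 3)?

For X ~ Exponential(rate λ=2/3):
Var(X) = \frac{9}{4}
Var(2X - 3) = (2)² × Var(X) = 4 × \frac{9}{4} = 9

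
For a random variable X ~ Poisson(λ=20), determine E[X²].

Using the identity E[X²] = Var(X) + (E[X])²:
E[X] = 20
Var(X) = 20
E[X²] = 20 + (20)²
= 420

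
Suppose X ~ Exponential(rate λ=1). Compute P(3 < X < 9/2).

P(3 < X < 9/2) = ∫_{3}^{9/2} f(x) dx
where f(x) = e^{- x}
= - \frac{1}{e^{\frac{9}{2}}} + e^{-3}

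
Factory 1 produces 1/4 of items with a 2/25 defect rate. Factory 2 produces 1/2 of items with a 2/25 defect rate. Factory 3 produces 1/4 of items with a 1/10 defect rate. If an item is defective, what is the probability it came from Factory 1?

Using Bayes' theorem:
P(F1) = 1/4, P(D|F1) = 2/25
P(F2) = 1/2, P(D|F2) = 2/25
P(F3) = 1/4, P(D|F3) = 1/10
P(D) = P(D|F1)P(F1) + P(D|F2)P(F2) + P(D|F3)P(F3)
     = \frac{17}{200}
P(F1|D) = P(D|F1)P(F1) / P(D)
= \frac{4}{17}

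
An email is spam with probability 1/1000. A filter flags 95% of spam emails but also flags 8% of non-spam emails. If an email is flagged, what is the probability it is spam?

Let D = the rare event, + = positive/flagged.
P(D) = 1/1000
P(+|D) = 95/100 = 19/20
P(+|D') = 8/100 = 2/25
P(+) = P(+|D)P(D) + P(+|D')P(D')
     = \frac{19}{20} × \frac{1}{1000} + \frac{2}{25} × \frac{999}{1000}
     = \frac{8087}{100000}
P(D|+) = P(+|D)P(D)/P(+) = \frac{95}{8087}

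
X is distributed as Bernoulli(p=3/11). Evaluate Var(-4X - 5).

For X ~ Bernoulli(p=3/11):
Var(X) = \frac{24}{121}
Var(-4X - 5) = (-4)² × Var(X) = 16 × \frac{24}{121} = \frac{384}{121}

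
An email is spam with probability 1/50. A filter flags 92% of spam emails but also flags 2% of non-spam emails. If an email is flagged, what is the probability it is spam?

Let D = the rare event, + = positive/flagged.
P(D) = 1/50
P(+|D) = 92/100 = 23/25
P(+|D') = 2/100 = 1/50
P(+) = P(+|D)P(D) + P(+|D')P(D')
     = \frac{23}{25} × \frac{1}{50} + \frac{1}{50} × \frac{49}{50}
     = \frac{19}{500}
P(D|+) = P(+|D)P(D)/P(+) = \frac{46}{95}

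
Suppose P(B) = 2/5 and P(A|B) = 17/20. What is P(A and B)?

By definition, P(A|B) = P(A ∩ B) / P(B)
So P(A ∩ B) = P(A|B) × P(B)
= 17/20 × 2/5
= 17/50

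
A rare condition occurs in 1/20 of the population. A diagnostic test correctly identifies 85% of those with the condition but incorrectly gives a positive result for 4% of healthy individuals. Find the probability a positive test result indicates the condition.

Let D = the rare event, + = positive/flagged.
P(D) = 1/20
P(+|D) = 85/100 = 17/20
P(+|D') = 4/100 = 1/25
P(+) = P(+|D)P(D) + P(+|D')P(D')
     = \frac{17}{20} × \frac{1}{20} + \frac{1}{25} × \frac{19}{20}
     = \frac{161}{2000}
P(D|+) = P(+|D)P(D)/P(+) = \frac{85}{161}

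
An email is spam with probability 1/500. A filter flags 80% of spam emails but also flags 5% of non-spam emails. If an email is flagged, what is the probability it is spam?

Let D = the rare event, + = positive/flagged.
P(D) = 1/500
P(+|D) = 80/100 = 4/5
P(+|D') = 5/100 = 1/20
P(+) = P(+|D)P(D) + P(+|D')P(D')
     = \frac{4}{5} × \frac{1}{500} + \frac{1}{20} × \frac{499}{500}
     = \frac{103}{2000}
P(D|+) = P(+|D)P(D)/P(+) = \frac{16}{515}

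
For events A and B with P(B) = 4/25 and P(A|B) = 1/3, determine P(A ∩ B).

By definition, P(A|B) = P(A ∩ B) / P(B)
So P(A ∩ B) = P(A|B) × P(B)
= 1/3 × 4/25
= 4/75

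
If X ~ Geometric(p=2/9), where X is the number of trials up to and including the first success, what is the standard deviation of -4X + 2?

For X ~ Geometric(p=2/9), where X is the number of trials up to and including the first success:
Var(X) = \frac{63}{4}
SD(X) = √(Var(X)) = √(\frac{63}{4}) = \frac{3 \sqrt{7}}{2}
SD(-4X + 2) = |-4| × SD(X) = 4 × \frac{3 \sqrt{7}}{2} = 6 \sqrt{7}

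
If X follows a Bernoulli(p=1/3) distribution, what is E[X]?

For X ~ Bernoulli(p=1/3), the expected value is:
E[X] = \frac{1}{3}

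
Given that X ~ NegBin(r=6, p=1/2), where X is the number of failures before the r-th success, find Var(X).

For X ~ NegBin(r=6, p=1/2), where X is the number of failures before the r-th success:
Var(X) = 12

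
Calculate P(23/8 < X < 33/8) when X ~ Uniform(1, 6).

P(23/8 < X < 33/8) = ∫_{23/8}^{33/8} f(x) dx
where f(x) = \frac{1}{5}
= \frac{1}{4}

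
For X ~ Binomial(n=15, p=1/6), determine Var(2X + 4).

For X ~ Binomial(n=15, p=1/6):
Var(X) = \frac{25}{12}
Var(2X + 4) = (2)² × Var(X) = 4 × \frac{25}{12} = \frac{25}{3}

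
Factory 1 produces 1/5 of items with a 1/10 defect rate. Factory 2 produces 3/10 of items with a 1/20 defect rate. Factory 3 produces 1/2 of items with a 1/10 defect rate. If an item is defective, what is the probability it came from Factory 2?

Using Bayes' theorem:
P(F1) = 1/5, P(D|F1) = 1/10
P(F2) = 3/10, P(D|F2) = 1/20
P(F3) = 1/2, P(D|F3) = 1/10
P(D) = P(D|F1)P(F1) + P(D|F2)P(F2) + P(D|F3)P(F3)
     = \frac{17}{200}
P(F2|D) = P(D|F2)P(F2) / P(D)
= \frac{3}{17}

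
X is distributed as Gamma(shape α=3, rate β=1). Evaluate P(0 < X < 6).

P(0 < X < 6) = ∫_{0}^{6} f(x) dx
where f(x) = \frac{x^{2} e^{- x}}{2}
= 1 - \frac{25}{e^{6}}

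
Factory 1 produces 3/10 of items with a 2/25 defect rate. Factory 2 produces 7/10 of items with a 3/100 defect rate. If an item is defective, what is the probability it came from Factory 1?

Using Bayes' theorem:
P(F1) = 3/10, P(D|F1) = 2/25
P(F2) = 7/10, P(D|F2) = 3/100
P(D) = P(D|F1)P(F1) + P(D|F2)P(F2)
     = \frac{9}{200}
P(F1|D) = P(D|F1)P(F1) / P(D)
= \frac{8}{15}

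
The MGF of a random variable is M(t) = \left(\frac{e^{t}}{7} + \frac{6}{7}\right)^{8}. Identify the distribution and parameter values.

The MGF M(t) = \left(\frac{e^{t}}{7} + \frac{6}{7}\right)^{8} is the standard form for the Binomial distribution.
Comparing with the known MGF formula identifies: Binomial(n=8, p=1/7)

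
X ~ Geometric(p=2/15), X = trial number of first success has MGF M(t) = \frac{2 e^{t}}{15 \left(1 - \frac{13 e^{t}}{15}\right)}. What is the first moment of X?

To find E[X], compute M^(1)(0):
M^(1)(t) = \frac{2 e^{t}}{15 \left(1 - \frac{13 e^{t}}{15}\right)} + \frac{26 e^{2 t}}{225 \left(1 - \frac{13 e^{t}}{15}\right)^{2}}
M^(1)(0) = \frac{15}{2}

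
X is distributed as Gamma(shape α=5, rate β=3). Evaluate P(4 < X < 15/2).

P(4 < X < 15/2) = ∫_{4}^{15/2} f(x) dx
where f(x) = \frac{81 x^{4} e^{- 3 x}}{8}
= - \frac{1645283}{128 e^{\frac{45}{2}}} + \frac{1237}{e^{12}}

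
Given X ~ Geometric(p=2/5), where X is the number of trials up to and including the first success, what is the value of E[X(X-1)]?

E[X(X-1)] = E[X² - X] = E[X²] - E[X]
E[X] = \frac{5}{2}
E[X²] = Var(X) + (E[X])² = \frac{15}{4} + (\frac{5}{2})² = 10
E[X(X-1)] = 10 - \frac{5}{2} = \frac{15}{2}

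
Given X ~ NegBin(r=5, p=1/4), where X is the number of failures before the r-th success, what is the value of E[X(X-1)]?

E[X(X-1)] = E[X² - X] = E[X²] - E[X]
E[X] = 15
E[X²] = Var(X) + (E[X])² = 60 + (15)² = 285
E[X(X-1)] = 285 - 15 = 270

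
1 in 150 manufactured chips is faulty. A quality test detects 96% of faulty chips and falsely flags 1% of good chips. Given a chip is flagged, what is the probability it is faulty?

Let D = the rare event, + = positive/flagged.
P(D) = 1/150
P(+|D) = 96/100 = 24/25
P(+|D') = 1/100
P(+) = P(+|D)P(D) + P(+|D')P(D')
     = \frac{24}{25} × \frac{1}{150} + \frac{1}{100} × \frac{149}{150}
     = \frac{49}{3000}
P(D|+) = P(+|D)P(D)/P(+) = \frac{96}{245}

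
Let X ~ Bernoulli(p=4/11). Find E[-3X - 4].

For X ~ Bernoulli(p=4/11):
E[X] = \frac{4}{11}
E[-3X - 4] = -3 × E[X] - 4 = - \frac{56}{11}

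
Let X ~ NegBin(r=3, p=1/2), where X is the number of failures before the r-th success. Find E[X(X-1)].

E[X(X-1)] = E[X² - X] = E[X²] - E[X]
E[X] = 3
E[X²] = Var(X) + (E[X])² = 6 + (3)² = 15
E[X(X-1)] = 15 - 3 = 12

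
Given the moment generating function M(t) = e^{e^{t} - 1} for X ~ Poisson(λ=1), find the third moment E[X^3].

To find E[X^3], compute M^(3)(0):
M^(1)(t) = e^{t} e^{e^{t} - 1}
M^(2)(t) = e^{2 t} e^{e^{t} - 1} + e^{t} e^{e^{t} - 1}
M^(3)(t) = e^{3 t} e^{e^{t} - 1} + 3 e^{2 t} e^{e^{t} - 1} + e^{t} e^{e^{t} - 1}
M^(3)(0) = 5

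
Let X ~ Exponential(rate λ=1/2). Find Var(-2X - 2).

For X ~ Exponential(rate λ=1/2):
Var(X) = 4
Var(-2X - 2) = (-2)² × Var(X) = 4 × 4 = 16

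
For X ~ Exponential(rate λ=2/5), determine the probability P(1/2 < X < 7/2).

P(1/2 < X < 7/2) = ∫_{1/2}^{7/2} f(x) dx
where f(x) = \frac{2 e^{- \frac{2 x}{5}}}{5}
= - \frac{1 - e^{\frac{6}{5}}}{e^{\frac{7}{5}}}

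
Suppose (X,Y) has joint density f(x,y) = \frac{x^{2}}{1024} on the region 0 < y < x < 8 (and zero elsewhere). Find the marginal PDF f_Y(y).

f_Y(y) = ∫_y^8 \frac{x^{2}}{1024} dx = \frac{1}{6} - \frac{y^{3}}{3072}
for 0 < y < 8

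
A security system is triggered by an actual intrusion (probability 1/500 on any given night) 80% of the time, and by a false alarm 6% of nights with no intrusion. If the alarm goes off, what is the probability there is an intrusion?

Let D = the rare event, + = positive/flagged.
P(D) = 1/500
P(+|D) = 80/100 = 4/5
P(+|D') = 6/100 = 3/50
P(+) = P(+|D)P(D) + P(+|D')P(D')
     = \frac{4}{5} × \frac{1}{500} + \frac{3}{50} × \frac{499}{500}
     = \frac{1537}{25000}
P(D|+) = P(+|D)P(D)/P(+) = \frac{40}{1537}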